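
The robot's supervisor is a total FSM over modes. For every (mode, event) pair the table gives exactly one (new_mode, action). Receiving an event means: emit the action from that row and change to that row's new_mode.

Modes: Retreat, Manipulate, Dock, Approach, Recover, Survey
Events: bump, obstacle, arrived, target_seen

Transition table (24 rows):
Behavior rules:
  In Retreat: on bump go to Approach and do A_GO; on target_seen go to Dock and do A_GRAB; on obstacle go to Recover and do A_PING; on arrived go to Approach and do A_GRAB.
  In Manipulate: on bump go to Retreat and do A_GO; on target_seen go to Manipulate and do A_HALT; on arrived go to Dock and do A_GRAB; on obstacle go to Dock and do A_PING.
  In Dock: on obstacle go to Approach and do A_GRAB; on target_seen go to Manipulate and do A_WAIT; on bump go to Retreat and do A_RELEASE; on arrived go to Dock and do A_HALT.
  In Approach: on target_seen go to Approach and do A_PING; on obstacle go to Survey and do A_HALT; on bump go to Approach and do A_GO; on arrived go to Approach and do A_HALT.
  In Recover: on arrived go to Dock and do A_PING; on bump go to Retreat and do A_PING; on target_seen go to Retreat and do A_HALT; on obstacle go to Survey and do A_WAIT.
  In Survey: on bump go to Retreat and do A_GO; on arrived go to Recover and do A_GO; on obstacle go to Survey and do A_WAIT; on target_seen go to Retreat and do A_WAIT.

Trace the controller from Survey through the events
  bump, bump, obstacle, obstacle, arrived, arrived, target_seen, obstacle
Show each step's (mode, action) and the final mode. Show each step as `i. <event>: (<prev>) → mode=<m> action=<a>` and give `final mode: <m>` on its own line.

1. bump: (Survey) → mode=Retreat action=A_GO
2. bump: (Retreat) → mode=Approach action=A_GO
3. obstacle: (Approach) → mode=Survey action=A_HALT
4. obstacle: (Survey) → mode=Survey action=A_WAIT
5. arrived: (Survey) → mode=Recover action=A_GO
6. arrived: (Recover) → mode=Dock action=A_PING
7. target_seen: (Dock) → mode=Manipulate action=A_WAIT
8. obstacle: (Manipulate) → mode=Dock action=A_PING

final mode: Dock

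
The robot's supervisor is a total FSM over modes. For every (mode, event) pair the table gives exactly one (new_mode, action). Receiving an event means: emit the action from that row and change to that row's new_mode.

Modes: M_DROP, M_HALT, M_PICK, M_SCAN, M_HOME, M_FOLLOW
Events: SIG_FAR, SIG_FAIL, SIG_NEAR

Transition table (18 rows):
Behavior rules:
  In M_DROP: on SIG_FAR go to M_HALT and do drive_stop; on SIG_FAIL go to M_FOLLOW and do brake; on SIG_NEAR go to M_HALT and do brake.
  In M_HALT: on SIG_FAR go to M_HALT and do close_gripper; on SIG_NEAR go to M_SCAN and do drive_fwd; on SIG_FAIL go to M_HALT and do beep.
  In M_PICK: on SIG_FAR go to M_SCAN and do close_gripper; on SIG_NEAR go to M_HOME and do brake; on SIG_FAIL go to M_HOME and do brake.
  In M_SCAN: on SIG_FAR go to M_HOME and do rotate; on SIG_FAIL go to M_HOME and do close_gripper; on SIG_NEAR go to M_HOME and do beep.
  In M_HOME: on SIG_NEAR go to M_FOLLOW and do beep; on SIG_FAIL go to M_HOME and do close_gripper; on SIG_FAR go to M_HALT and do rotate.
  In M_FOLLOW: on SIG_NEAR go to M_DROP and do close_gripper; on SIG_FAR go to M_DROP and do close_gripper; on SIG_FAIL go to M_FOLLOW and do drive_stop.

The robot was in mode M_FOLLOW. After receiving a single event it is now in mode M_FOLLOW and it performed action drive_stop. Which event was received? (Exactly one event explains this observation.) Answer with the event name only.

try SIG_FAR: (M_FOLLOW, SIG_FAR) → (M_DROP, close_gripper)
try SIG_FAIL: (M_FOLLOW, SIG_FAIL) → (M_FOLLOW, drive_stop)  ← matches
try SIG_NEAR: (M_FOLLOW, SIG_NEAR) → (M_DROP, close_gripper)

SIG_FAIL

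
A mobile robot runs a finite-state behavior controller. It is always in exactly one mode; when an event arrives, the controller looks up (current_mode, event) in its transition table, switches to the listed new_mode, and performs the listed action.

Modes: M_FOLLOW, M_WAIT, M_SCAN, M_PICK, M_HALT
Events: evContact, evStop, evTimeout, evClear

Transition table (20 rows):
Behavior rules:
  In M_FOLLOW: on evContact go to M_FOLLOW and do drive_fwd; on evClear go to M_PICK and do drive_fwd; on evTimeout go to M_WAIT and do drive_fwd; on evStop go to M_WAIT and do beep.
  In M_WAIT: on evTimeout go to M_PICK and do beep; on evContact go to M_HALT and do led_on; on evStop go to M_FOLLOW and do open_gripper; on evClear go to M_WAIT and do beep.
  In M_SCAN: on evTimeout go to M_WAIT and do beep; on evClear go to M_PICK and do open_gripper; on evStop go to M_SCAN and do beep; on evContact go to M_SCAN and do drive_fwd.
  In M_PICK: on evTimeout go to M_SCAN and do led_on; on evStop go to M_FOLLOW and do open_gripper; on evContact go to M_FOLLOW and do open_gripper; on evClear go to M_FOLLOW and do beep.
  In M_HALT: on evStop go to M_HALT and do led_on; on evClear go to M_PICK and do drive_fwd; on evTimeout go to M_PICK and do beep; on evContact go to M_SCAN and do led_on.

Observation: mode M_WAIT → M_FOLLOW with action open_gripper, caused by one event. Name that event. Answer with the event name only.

try evContact: (M_WAIT, evContact) → (M_HALT, led_on)
try evStop: (M_WAIT, evStop) → (M_FOLLOW, open_gripper)  ← matches
try evTimeout: (M_WAIT, evTimeout) → (M_PICK, beep)
try evClear: (M_WAIT, evClear) → (M_WAIT, beep)

evStop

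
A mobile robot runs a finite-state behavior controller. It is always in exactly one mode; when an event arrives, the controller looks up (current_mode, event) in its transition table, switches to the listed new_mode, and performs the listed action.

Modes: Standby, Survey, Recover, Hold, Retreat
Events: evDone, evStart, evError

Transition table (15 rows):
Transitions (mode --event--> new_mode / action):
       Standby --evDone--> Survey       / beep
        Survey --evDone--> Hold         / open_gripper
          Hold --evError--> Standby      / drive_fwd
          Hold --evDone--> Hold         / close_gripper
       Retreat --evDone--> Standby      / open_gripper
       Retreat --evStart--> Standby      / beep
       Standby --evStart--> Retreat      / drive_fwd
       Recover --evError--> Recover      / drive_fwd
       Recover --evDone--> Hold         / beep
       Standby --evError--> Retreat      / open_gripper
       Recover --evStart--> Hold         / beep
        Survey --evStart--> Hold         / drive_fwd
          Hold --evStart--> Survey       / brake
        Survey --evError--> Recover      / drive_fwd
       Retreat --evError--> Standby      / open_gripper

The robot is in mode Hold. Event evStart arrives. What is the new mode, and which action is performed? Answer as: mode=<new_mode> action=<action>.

current mode = Hold; filter table to that mode:
  (Hold, evError) → (Standby, drive_fwd)
  (Hold, evDone) → (Hold, close_gripper)
  (Hold, evStart) → (Survey, brake)  ← event matches
event = evStart selects (Survey, brake)

mode=Survey action=brake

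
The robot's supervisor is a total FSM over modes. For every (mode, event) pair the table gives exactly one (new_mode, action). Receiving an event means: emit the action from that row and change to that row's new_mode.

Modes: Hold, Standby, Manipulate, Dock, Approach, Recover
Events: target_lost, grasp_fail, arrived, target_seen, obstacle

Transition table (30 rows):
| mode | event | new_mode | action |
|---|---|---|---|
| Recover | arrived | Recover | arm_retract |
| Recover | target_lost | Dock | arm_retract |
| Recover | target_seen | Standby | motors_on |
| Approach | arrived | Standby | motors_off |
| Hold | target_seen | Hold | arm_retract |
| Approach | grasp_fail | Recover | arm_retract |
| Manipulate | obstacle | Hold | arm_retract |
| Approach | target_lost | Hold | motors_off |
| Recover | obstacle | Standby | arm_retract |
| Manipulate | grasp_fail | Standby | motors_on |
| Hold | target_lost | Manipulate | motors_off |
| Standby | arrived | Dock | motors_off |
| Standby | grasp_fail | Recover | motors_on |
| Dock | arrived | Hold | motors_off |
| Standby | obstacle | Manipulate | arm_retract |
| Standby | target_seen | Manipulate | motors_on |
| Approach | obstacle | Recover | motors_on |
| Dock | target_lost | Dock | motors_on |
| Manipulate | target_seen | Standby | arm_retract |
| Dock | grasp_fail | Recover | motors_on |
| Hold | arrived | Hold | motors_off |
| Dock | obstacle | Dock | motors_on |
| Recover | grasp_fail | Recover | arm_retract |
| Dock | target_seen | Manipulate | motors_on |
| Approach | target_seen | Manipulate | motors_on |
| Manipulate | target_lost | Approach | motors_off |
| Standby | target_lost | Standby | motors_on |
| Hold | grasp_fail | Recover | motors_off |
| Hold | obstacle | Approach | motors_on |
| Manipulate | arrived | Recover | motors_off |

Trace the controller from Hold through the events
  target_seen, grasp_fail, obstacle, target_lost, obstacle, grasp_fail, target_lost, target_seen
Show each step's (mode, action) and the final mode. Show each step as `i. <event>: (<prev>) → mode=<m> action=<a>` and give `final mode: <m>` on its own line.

final mode: Manipulate

1. target_seen: (Hold) → mode=Hold action=arm_retract
2. grasp_fail: (Hold) → mode=Recover action=motors_off
3. obstacle: (Recover) → mode=Standby action=arm_retract
4. target_lost: (Standby) → mode=Standby action=motors_on
5. obstacle: (Standby) → mode=Manipulate action=arm_retract
6. grasp_fail: (Manipulate) → mode=Standby action=motors_on
7. target_lost: (Standby) → mode=Standby action=motors_on
8. target_seen: (Standby) → mode=Manipulate action=motors_on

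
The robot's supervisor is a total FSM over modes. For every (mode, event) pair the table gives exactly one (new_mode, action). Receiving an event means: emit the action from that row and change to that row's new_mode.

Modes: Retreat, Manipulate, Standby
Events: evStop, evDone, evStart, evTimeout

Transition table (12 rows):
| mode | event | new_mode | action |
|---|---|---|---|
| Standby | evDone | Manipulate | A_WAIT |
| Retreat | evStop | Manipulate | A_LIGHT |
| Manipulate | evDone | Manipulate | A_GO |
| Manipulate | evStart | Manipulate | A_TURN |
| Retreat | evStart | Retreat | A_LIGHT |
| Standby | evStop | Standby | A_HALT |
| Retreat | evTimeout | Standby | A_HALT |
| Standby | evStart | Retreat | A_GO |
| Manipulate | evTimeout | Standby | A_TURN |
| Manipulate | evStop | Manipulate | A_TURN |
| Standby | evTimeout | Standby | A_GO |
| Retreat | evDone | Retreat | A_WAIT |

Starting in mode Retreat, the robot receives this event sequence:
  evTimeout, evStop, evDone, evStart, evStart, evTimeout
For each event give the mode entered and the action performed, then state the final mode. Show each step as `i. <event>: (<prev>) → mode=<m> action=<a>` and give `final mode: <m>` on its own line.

1. evTimeout: (Retreat) → mode=Standby action=A_HALT
2. evStop: (Standby) → mode=Standby action=A_HALT
3. evDone: (Standby) → mode=Manipulate action=A_WAIT
4. evStart: (Manipulate) → mode=Manipulate action=A_TURN
5. evStart: (Manipulate) → mode=Manipulate action=A_TURN
6. evTimeout: (Manipulate) → mode=Standby action=A_TURN

final mode: Standby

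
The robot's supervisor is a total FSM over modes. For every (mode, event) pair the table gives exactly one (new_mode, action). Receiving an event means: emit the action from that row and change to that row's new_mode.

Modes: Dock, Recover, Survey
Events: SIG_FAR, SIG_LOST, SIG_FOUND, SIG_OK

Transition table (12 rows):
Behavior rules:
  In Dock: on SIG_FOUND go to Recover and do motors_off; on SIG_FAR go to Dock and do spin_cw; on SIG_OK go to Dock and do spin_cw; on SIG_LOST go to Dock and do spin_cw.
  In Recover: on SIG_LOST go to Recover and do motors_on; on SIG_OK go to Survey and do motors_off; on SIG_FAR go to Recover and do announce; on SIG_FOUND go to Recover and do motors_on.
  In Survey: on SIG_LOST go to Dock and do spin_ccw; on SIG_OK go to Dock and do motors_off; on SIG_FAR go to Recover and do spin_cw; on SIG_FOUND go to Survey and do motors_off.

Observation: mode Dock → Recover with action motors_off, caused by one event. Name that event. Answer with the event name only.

try SIG_FAR: (Dock, SIG_FAR) → (Dock, spin_cw)
try SIG_LOST: (Dock, SIG_LOST) → (Dock, spin_cw)
try SIG_FOUND: (Dock, SIG_FOUND) → (Recover, motors_off)  ← matches
try SIG_OK: (Dock, SIG_OK) → (Dock, spin_cw)

SIG_FOUND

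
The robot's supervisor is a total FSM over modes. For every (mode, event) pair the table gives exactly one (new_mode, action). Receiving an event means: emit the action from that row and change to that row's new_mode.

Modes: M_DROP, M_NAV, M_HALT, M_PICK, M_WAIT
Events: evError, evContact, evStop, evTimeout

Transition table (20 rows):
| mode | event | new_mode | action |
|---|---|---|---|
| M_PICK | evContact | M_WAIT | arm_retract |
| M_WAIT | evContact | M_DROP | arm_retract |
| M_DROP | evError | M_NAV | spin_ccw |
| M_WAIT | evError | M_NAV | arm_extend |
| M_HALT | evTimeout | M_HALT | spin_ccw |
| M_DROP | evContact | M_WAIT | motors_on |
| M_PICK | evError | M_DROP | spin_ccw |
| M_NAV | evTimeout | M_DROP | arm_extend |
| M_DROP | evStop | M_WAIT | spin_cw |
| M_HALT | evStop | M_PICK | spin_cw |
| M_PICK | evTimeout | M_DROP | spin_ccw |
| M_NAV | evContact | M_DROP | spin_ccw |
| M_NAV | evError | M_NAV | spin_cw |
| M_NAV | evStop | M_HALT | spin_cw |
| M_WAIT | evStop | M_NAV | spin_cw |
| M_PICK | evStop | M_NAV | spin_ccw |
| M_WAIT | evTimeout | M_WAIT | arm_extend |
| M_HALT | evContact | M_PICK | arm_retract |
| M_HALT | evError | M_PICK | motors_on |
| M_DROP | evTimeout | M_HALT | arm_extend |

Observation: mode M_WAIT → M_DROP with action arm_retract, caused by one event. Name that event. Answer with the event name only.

evContact

try evError: (M_WAIT, evError) → (M_NAV, arm_extend)
try evContact: (M_WAIT, evContact) → (M_DROP, arm_retract)  ← matches
try evStop: (M_WAIT, evStop) → (M_NAV, spin_cw)
try evTimeout: (M_WAIT, evTimeout) → (M_WAIT, arm_extend)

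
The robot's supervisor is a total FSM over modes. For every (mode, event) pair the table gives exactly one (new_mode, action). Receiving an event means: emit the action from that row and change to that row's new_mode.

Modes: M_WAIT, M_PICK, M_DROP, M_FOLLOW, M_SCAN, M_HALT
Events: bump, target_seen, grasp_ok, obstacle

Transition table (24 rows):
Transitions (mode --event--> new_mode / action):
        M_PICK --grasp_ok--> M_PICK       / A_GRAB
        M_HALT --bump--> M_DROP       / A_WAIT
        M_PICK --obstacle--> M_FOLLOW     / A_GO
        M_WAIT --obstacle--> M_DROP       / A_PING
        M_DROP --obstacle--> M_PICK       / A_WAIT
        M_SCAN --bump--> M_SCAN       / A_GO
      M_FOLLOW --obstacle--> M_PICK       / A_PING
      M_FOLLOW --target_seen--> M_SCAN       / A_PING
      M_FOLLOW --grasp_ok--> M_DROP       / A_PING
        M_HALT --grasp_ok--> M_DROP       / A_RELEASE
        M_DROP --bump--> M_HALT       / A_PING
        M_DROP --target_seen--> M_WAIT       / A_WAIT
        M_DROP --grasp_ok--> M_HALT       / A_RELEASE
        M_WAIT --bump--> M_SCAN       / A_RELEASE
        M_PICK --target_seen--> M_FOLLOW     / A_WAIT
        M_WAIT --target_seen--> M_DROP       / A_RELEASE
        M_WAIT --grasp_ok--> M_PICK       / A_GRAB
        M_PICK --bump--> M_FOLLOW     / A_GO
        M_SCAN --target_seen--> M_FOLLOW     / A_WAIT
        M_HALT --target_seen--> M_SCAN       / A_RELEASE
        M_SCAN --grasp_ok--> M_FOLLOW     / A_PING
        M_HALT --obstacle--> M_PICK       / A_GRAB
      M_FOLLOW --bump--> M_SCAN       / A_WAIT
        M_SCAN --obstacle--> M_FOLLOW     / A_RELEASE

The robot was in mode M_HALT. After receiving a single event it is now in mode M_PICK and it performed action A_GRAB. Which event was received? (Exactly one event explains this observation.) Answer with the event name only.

try bump: (M_HALT, bump) → (M_DROP, A_WAIT)
try target_seen: (M_HALT, target_seen) → (M_SCAN, A_RELEASE)
try grasp_ok: (M_HALT, grasp_ok) → (M_DROP, A_RELEASE)
try obstacle: (M_HALT, obstacle) → (M_PICK, A_GRAB)  ← matches

obstacle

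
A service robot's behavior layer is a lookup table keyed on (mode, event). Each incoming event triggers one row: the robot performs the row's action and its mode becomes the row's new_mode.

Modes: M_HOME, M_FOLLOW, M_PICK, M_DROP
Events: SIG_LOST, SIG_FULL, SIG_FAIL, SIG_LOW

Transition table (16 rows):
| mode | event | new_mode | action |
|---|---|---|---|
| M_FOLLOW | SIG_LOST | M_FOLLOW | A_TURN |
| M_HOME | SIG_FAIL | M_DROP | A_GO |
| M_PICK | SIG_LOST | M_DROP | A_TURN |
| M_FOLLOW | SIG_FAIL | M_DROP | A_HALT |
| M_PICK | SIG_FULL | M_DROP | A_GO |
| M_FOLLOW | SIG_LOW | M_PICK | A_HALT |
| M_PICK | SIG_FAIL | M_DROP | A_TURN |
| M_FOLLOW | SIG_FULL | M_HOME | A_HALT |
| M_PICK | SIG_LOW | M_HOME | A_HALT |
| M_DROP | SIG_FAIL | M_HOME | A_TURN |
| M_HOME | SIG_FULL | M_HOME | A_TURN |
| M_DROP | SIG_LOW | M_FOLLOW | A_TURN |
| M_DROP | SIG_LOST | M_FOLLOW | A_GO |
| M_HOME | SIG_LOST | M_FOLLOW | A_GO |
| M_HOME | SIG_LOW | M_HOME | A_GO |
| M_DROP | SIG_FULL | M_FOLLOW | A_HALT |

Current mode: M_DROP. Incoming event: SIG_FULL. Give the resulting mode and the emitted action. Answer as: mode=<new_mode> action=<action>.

mode=M_FOLLOW action=A_HALT

current mode = M_DROP; filter table to that mode:
  (M_DROP, SIG_FAIL) → (M_HOME, A_TURN)
  (M_DROP, SIG_LOW) → (M_FOLLOW, A_TURN)
  (M_DROP, SIG_LOST) → (M_FOLLOW, A_GO)
  (M_DROP, SIG_FULL) → (M_FOLLOW, A_HALT)  ← event matches
event = SIG_FULL selects (M_FOLLOW, A_HALT)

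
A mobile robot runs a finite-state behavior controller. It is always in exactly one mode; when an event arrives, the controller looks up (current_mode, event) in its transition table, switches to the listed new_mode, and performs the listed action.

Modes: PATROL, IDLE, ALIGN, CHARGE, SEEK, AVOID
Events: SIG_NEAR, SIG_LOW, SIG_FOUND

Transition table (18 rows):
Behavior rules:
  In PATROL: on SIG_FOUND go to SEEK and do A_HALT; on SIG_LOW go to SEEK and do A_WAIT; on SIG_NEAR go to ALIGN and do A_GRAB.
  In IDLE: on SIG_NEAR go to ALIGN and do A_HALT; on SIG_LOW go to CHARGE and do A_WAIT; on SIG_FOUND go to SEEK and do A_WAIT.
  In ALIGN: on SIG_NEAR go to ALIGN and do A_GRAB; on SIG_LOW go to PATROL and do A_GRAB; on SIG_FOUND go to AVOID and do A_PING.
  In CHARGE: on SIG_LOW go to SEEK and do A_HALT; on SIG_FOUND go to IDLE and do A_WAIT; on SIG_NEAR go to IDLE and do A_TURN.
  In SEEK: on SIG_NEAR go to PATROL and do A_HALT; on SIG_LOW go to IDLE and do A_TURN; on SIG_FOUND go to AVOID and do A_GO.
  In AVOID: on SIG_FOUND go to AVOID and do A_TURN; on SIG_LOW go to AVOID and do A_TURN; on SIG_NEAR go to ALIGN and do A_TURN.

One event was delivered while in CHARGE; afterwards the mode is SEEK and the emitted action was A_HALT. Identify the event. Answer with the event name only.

try SIG_NEAR: (CHARGE, SIG_NEAR) → (IDLE, A_TURN)
try SIG_LOW: (CHARGE, SIG_LOW) → (SEEK, A_HALT)  ← matches
try SIG_FOUND: (CHARGE, SIG_FOUND) → (IDLE, A_WAIT)

SIG_LOW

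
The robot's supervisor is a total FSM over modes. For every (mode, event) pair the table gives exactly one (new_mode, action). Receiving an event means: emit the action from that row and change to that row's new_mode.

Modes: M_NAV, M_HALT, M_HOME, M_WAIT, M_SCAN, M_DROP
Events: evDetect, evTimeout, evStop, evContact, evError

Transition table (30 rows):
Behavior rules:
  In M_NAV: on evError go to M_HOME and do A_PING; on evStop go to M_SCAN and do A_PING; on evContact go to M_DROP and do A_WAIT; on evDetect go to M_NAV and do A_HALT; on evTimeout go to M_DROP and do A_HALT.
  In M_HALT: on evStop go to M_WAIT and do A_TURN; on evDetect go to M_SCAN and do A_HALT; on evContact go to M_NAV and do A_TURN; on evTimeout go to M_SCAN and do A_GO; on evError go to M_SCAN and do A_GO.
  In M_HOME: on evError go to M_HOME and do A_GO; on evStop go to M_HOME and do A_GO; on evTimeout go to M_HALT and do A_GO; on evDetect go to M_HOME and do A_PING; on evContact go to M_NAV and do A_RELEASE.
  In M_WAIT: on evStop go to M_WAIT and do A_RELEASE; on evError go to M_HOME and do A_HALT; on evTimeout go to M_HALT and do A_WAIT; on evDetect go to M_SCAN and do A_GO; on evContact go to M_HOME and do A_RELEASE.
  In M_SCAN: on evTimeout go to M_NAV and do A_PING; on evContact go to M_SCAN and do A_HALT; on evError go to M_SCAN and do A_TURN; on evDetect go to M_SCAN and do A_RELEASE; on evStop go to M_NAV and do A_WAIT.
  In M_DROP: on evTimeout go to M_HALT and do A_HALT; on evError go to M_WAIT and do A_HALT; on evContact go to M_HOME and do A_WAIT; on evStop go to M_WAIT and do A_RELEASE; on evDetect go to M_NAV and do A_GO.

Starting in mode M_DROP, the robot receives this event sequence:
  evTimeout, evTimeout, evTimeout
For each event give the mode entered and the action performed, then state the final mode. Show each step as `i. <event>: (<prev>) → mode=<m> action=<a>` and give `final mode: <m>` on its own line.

final mode: M_NAV

1. evTimeout: (M_DROP) → mode=M_HALT action=A_HALT
2. evTimeout: (M_HALT) → mode=M_SCAN action=A_GO
3. evTimeout: (M_SCAN) → mode=M_NAV action=A_PING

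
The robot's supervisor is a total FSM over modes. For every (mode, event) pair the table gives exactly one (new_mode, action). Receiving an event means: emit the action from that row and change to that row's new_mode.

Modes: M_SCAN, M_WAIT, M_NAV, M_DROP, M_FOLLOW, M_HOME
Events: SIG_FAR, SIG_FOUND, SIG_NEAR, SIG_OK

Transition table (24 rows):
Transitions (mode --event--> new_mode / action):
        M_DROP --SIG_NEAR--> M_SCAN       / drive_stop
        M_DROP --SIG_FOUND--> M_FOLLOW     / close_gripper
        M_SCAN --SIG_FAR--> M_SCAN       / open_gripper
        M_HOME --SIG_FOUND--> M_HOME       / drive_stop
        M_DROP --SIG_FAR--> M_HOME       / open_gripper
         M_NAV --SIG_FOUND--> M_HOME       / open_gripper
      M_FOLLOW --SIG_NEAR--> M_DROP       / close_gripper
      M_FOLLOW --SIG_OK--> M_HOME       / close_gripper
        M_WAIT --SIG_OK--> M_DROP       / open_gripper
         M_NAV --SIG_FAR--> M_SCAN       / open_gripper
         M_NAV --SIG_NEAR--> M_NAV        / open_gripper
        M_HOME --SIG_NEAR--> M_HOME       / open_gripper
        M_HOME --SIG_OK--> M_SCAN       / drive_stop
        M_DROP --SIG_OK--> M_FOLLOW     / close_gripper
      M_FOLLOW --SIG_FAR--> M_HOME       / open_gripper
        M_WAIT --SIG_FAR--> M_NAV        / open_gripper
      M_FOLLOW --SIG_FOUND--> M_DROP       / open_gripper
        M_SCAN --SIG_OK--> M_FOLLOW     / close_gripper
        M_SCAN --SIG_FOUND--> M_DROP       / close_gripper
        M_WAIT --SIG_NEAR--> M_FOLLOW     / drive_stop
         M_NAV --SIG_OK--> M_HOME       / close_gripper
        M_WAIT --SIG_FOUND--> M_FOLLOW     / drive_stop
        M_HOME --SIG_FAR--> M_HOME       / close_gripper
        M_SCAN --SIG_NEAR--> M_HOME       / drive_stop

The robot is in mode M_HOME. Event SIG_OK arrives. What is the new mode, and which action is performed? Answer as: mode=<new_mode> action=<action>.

current mode = M_HOME; filter table to that mode:
  (M_HOME, SIG_FOUND) → (M_HOME, drive_stop)
  (M_HOME, SIG_NEAR) → (M_HOME, open_gripper)
  (M_HOME, SIG_OK) → (M_SCAN, drive_stop)  ← event matches
  (M_HOME, SIG_FAR) → (M_HOME, close_gripper)
event = SIG_OK selects (M_SCAN, drive_stop)

mode=M_SCAN action=drive_stop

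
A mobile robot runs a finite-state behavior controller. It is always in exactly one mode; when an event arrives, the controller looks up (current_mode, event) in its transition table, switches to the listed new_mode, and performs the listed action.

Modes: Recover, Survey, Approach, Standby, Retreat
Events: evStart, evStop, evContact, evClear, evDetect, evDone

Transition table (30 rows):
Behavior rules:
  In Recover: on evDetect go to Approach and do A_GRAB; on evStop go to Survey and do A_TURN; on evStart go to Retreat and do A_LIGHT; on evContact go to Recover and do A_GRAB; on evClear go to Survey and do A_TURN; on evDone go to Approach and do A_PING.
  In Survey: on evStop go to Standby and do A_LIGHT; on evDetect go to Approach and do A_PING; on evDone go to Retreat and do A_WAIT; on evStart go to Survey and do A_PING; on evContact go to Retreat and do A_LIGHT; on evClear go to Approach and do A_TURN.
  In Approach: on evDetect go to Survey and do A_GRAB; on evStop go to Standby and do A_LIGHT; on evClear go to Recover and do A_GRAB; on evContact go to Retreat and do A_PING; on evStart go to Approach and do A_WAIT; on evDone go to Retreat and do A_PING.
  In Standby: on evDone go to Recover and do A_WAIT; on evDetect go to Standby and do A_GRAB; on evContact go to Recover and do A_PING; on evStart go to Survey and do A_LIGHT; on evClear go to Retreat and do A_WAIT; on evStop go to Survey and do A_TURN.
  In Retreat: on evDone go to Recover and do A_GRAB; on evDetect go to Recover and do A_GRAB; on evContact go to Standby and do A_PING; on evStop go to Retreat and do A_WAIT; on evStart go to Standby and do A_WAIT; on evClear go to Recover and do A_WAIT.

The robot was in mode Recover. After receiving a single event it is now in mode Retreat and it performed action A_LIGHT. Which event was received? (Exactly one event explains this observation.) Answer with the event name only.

try evStart: (Recover, evStart) → (Retreat, A_LIGHT)  ← matches
try evStop: (Recover, evStop) → (Survey, A_TURN)
try evContact: (Recover, evContact) → (Recover, A_GRAB)
try evClear: (Recover, evClear) → (Survey, A_TURN)
try evDetect: (Recover, evDetect) → (Approach, A_GRAB)
try evDone: (Recover, evDone) → (Approach, A_PING)

evStart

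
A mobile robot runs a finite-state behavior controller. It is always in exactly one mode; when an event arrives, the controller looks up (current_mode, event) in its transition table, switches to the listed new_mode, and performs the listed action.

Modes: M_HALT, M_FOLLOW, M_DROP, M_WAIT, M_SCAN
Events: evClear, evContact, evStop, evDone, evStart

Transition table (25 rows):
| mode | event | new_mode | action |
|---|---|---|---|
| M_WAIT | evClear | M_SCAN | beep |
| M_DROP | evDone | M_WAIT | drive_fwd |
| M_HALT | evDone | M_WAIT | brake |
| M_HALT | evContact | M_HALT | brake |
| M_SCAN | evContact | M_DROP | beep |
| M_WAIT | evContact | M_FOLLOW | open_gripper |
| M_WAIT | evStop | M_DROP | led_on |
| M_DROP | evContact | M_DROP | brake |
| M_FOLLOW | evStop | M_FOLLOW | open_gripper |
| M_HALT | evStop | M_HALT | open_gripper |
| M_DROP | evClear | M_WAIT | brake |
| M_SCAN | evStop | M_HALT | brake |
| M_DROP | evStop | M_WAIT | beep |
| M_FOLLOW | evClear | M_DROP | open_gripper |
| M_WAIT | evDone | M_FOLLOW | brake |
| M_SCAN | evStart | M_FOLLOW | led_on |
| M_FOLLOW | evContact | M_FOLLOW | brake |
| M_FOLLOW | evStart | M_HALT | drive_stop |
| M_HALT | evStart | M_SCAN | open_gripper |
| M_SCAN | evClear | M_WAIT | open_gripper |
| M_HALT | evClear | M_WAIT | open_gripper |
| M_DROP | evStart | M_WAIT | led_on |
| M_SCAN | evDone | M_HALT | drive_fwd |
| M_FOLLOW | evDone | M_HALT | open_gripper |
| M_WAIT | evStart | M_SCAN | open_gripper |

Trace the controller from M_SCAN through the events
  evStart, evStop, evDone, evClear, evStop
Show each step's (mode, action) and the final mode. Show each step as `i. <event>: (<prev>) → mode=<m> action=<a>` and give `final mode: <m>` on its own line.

1. evStart: (M_SCAN) → mode=M_FOLLOW action=led_on
2. evStop: (M_FOLLOW) → mode=M_FOLLOW action=open_gripper
3. evDone: (M_FOLLOW) → mode=M_HALT action=open_gripper
4. evClear: (M_HALT) → mode=M_WAIT action=open_gripper
5. evStop: (M_WAIT) → mode=M_DROP action=led_on

final mode: M_DROP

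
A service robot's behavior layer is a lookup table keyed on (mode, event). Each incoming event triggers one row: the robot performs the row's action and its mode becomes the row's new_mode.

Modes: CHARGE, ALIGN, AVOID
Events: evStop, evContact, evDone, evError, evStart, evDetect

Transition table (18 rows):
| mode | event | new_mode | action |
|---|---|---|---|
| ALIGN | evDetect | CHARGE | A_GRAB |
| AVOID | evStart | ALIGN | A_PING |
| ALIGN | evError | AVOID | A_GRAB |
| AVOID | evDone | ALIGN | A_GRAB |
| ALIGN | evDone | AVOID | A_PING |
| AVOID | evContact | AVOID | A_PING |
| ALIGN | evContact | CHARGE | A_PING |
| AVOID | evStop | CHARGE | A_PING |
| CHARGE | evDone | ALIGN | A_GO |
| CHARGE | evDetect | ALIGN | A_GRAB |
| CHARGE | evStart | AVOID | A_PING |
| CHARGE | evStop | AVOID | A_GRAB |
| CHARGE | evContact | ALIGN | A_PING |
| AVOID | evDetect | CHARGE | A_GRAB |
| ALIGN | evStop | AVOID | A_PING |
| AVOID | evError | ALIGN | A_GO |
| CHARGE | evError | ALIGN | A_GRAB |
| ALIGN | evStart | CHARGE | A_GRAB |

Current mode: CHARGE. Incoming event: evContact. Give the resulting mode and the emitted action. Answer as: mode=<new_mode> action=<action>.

mode=ALIGN action=A_PING

current mode = CHARGE; filter table to that mode:
  (CHARGE, evDone) → (ALIGN, A_GO)
  (CHARGE, evDetect) → (ALIGN, A_GRAB)
  (CHARGE, evStart) → (AVOID, A_PING)
  (CHARGE, evStop) → (AVOID, A_GRAB)
  (CHARGE, evContact) → (ALIGN, A_PING)  ← event matches
  (CHARGE, evError) → (ALIGN, A_GRAB)
event = evContact selects (ALIGN, A_PING)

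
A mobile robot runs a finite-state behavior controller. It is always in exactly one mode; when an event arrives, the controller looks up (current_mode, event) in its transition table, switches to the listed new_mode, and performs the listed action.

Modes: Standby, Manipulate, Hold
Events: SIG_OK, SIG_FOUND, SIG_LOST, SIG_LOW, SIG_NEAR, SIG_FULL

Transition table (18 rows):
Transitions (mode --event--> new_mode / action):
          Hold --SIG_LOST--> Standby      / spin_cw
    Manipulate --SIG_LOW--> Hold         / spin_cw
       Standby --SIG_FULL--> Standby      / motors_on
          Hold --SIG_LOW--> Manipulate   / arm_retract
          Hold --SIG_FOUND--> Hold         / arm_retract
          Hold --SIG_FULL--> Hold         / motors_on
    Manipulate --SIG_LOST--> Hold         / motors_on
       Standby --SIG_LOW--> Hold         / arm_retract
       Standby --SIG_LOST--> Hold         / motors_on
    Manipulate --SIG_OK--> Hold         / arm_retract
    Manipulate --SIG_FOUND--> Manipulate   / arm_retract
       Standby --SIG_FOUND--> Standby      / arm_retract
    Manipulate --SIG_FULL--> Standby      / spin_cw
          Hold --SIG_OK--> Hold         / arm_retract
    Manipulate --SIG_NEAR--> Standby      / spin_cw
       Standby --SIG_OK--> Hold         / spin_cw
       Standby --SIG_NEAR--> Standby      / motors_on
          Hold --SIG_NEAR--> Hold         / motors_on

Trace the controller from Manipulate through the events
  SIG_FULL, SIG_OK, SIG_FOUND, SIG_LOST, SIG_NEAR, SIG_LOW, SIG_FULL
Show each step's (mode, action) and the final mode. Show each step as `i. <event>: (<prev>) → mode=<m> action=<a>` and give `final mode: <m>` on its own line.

final mode: Hold

1. SIG_FULL: (Manipulate) → mode=Standby action=spin_cw
2. SIG_OK: (Standby) → mode=Hold action=spin_cw
3. SIG_FOUND: (Hold) → mode=Hold action=arm_retract
4. SIG_LOST: (Hold) → mode=Standby action=spin_cw
5. SIG_NEAR: (Standby) → mode=Standby action=motors_on
6. SIG_LOW: (Standby) → mode=Hold action=arm_retract
7. SIG_FULL: (Hold) → mode=Hold action=motors_on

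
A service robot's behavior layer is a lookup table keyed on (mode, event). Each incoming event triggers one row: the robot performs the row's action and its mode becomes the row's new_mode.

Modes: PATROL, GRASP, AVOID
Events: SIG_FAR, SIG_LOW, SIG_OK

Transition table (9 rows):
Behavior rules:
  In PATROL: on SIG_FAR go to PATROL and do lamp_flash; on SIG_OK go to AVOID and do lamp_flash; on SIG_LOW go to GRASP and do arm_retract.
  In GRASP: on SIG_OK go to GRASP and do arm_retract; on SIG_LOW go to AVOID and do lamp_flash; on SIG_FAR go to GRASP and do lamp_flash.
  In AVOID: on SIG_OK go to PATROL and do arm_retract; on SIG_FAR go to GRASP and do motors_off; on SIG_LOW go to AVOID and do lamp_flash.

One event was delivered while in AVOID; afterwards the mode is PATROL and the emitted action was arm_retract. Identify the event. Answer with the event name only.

try SIG_FAR: (AVOID, SIG_FAR) → (GRASP, motors_off)
try SIG_LOW: (AVOID, SIG_LOW) → (AVOID, lamp_flash)
try SIG_OK: (AVOID, SIG_OK) → (PATROL, arm_retract)  ← matches

SIG_OK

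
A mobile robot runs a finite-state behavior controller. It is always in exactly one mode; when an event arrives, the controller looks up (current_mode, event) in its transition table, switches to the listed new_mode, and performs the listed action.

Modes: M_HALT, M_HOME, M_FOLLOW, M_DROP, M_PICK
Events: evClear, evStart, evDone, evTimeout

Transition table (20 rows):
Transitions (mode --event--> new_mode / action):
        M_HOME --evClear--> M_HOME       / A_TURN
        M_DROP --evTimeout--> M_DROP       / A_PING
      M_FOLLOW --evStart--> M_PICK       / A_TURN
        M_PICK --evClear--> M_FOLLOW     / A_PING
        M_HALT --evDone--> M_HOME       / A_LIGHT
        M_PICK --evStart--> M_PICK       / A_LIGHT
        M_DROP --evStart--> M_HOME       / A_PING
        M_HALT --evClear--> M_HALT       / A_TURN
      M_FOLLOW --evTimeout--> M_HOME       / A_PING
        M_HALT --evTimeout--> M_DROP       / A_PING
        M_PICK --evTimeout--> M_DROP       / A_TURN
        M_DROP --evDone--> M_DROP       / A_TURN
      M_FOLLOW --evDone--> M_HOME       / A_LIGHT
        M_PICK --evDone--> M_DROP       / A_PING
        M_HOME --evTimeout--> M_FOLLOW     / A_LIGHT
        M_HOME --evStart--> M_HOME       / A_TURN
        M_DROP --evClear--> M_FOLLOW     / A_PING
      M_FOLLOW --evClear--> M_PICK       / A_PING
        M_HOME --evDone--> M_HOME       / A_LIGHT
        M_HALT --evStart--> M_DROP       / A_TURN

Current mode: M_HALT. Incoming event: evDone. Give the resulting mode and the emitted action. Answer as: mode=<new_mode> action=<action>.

mode=M_HOME action=A_LIGHT

current mode = M_HALT; filter table to that mode:
  (M_HALT, evDone) → (M_HOME, A_LIGHT)  ← event matches
  (M_HALT, evClear) → (M_HALT, A_TURN)
  (M_HALT, evTimeout) → (M_DROP, A_PING)
  (M_HALT, evStart) → (M_DROP, A_TURN)
event = evDone selects (M_HOME, A_LIGHT)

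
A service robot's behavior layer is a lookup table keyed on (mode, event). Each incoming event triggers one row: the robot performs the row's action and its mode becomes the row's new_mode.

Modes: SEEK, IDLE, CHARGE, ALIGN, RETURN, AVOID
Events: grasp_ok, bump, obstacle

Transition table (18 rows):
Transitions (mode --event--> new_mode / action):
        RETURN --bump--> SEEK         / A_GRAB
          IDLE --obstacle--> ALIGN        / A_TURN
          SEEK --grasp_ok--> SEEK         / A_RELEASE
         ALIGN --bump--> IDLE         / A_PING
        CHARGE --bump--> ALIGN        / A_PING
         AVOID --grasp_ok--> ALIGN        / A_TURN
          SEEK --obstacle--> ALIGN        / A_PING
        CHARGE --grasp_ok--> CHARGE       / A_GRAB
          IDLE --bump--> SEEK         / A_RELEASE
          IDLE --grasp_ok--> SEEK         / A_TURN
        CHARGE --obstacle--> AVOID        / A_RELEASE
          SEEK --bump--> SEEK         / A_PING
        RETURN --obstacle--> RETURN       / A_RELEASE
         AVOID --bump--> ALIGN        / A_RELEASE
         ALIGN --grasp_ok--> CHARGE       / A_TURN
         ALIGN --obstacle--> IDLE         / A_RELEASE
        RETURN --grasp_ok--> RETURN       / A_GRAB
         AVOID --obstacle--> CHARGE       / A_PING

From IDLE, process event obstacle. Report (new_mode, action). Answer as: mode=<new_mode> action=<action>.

current mode = IDLE; filter table to that mode:
  (IDLE, obstacle) → (ALIGN, A_TURN)  ← event matches
  (IDLE, bump) → (SEEK, A_RELEASE)
  (IDLE, grasp_ok) → (SEEK, A_TURN)
event = obstacle selects (ALIGN, A_TURN)

mode=ALIGN action=A_TURN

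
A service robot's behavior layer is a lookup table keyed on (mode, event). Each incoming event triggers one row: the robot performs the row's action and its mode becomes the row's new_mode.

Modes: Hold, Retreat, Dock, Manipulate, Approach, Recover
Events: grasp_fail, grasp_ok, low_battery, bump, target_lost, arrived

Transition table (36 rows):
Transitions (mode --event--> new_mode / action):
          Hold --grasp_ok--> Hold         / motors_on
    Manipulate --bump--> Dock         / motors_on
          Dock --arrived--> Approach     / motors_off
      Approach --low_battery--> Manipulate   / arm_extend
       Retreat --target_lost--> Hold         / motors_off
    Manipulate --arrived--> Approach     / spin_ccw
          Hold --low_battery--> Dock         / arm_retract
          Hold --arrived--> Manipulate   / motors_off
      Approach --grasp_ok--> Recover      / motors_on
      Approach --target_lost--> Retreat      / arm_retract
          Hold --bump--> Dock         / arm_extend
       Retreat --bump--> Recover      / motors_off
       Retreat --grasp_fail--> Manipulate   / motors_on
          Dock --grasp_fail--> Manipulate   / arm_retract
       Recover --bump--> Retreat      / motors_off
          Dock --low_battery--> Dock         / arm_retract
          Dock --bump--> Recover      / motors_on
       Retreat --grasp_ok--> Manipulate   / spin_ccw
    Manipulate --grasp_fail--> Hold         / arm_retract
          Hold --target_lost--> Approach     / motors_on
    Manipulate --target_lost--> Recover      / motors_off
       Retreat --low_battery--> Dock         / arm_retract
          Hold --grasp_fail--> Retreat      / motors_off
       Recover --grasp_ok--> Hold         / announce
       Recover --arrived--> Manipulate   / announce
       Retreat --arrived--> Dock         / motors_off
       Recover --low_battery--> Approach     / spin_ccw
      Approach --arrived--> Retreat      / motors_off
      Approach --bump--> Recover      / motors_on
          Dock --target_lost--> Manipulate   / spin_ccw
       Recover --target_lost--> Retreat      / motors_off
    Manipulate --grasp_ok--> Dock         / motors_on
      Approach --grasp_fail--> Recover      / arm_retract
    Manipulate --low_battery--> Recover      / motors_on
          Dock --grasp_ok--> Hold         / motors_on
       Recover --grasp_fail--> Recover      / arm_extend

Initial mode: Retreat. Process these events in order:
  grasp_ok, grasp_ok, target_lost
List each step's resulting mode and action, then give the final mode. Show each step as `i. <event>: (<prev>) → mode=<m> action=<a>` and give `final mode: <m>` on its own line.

final mode: Manipulate

1. grasp_ok: (Retreat) → mode=Manipulate action=spin_ccw
2. grasp_ok: (Manipulate) → mode=Dock action=motors_on
3. target_lost: (Dock) → mode=Manipulate action=spin_ccw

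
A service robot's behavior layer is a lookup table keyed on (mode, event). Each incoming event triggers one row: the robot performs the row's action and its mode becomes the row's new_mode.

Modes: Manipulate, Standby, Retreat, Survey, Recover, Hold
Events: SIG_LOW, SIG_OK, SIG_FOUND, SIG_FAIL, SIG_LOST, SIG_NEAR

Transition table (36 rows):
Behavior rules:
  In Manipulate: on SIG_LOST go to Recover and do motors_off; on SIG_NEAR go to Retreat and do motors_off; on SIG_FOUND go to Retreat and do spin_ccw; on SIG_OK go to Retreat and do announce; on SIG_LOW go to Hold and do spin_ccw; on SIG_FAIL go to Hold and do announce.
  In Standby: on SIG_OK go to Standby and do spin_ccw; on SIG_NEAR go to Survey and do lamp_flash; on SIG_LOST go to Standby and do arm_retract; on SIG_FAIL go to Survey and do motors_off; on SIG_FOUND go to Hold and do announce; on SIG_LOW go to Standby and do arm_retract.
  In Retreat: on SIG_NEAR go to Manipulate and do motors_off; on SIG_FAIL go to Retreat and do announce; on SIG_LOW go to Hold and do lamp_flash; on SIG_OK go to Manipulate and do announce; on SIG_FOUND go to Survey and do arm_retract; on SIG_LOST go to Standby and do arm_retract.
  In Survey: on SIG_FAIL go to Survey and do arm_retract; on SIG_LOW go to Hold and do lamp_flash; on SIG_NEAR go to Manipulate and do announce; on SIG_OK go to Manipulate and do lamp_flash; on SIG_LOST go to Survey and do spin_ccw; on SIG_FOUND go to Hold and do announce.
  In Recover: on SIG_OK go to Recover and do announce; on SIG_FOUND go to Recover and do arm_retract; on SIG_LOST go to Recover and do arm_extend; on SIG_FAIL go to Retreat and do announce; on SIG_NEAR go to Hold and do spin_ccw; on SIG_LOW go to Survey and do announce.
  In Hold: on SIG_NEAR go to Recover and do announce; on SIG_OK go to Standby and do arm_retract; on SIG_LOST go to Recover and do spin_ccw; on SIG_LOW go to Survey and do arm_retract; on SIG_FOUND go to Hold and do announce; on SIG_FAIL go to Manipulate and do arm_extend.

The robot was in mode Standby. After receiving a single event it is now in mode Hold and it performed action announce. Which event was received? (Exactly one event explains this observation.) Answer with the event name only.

SIG_FOUND

try SIG_LOW: (Standby, SIG_LOW) → (Standby, arm_retract)
try SIG_OK: (Standby, SIG_OK) → (Standby, spin_ccw)
try SIG_FOUND: (Standby, SIG_FOUND) → (Hold, announce)  ← matches
try SIG_FAIL: (Standby, SIG_FAIL) → (Survey, motors_off)
try SIG_LOST: (Standby, SIG_LOST) → (Standby, arm_retract)
try SIG_NEAR: (Standby, SIG_NEAR) → (Survey, lamp_flash)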